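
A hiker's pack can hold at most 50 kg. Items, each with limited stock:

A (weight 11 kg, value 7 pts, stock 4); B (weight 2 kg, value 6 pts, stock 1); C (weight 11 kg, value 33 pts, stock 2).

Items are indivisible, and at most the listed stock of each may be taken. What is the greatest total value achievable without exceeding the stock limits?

Top feasible selections:
- 2×A + 1×B + 2×C: weight 46, value 86
- 2×A + 2×C: weight 44, value 80
- 1×A + 1×B + 2×C: weight 35, value 79
Best: 86 pts.

86 pts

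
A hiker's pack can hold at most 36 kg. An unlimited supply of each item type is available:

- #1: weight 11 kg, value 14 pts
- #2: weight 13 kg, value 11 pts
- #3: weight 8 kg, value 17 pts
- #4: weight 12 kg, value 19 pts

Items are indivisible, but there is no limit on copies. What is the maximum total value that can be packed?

70 pts

Best value-per-unit is #3 at 17/8; filling with it alone gives 4×17 = 68.
Optimal mix: 3×#3 + 1×#4 → weight 36, value 70.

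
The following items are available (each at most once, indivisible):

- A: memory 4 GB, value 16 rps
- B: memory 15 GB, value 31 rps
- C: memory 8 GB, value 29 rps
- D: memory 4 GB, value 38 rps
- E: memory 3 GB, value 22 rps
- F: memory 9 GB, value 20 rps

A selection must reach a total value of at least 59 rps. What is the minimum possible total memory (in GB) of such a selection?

Subsets with value ≥ 59, sorted by total memory:
- D+E: memory 7, value 60
- A+D+E: memory 11, value 76
- C+D: memory 12, value 67
Minimum memory: 7 GB.

7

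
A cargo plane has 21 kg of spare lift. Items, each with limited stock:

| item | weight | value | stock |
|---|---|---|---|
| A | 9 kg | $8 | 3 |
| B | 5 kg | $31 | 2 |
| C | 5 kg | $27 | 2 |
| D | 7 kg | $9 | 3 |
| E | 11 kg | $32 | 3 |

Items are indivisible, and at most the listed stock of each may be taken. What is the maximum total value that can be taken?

$116

Top feasible selections:
- 2×B + 2×C: weight 20, value 116
- 2×B + 1×E: weight 21, value 94
Best: $116.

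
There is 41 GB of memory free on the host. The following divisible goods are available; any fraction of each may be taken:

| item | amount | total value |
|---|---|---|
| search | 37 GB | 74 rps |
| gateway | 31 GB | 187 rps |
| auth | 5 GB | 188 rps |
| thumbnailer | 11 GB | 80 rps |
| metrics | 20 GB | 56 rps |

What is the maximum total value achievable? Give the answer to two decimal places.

418.81

Take in order of value per unit:
- auth (188/5 per unit): all 5 → value 188, running total 188.00
- thumbnailer (80/11 per unit): all 11 → value 80, running total 268.00
- gateway (187/31 per unit): 25 of 31 → value 25×187/31 = 150.8065, running total 418.81
Total 418.81.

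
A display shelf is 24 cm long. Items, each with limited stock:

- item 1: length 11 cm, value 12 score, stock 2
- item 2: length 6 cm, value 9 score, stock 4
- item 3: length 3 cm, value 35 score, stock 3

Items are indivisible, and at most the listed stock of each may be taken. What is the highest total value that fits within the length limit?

Best selections within length 24 and stock limits:
- 2×item 2 + 3×item 3: length 21, value 123
- 1×item 1 + 3×item 3: length 20, value 117
- 1×item 2 + 3×item 3: length 15, value 114
Best: 123 score.

123 score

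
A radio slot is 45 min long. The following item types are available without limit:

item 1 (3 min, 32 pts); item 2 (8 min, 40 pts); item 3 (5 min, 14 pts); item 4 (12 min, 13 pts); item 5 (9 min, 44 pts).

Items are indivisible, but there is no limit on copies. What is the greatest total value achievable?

Best value-per-unit is item 1 at 32/3, and filling with it alone uses duration 15×3=45. No mix of the others beats 15×32 = 480.

480 pts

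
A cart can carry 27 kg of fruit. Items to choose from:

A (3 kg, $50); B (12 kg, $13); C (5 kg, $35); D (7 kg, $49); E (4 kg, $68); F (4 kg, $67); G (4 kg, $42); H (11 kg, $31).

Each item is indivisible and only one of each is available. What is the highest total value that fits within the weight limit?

$311

Check high-value combinations within 27 kg:
- A+C+D+E+F+G: weight 3+5+7+4+4+4=27, value 50+35+49+68+67+42=311
- A+D+E+F+G: weight 3+7+4+4+4=22, value 50+49+68+67+42=276
- A+C+D+E+F: weight 3+5+7+4+4=23, value 50+35+49+68+67=269
Best: $311.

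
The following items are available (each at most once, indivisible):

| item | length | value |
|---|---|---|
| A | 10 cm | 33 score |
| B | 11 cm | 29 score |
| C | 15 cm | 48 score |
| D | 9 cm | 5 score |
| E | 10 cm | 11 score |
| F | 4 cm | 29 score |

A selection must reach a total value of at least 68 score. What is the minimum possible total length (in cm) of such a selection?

Subsets with value ≥ 68, sorted by total length:
- C+F: length 19, value 77
- A+E+F: length 24, value 73
- A+B+F: length 25, value 91
Minimum length: 19 cm.

19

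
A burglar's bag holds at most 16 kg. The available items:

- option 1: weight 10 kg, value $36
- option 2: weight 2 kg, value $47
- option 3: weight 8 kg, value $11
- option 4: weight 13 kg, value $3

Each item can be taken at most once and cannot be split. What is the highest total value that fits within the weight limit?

Check high-value combinations within 16 kg:
- option 1+option 2: weight 10+2=12, value 36+47=83
- option 2+option 3: weight 2+8=10, value 47+11=58
- option 2+option 4: weight 2+13=15, value 47+3=50
- option 2: weight 2, value 47
- option 1: weight 10, value 36
Best: $83.

$83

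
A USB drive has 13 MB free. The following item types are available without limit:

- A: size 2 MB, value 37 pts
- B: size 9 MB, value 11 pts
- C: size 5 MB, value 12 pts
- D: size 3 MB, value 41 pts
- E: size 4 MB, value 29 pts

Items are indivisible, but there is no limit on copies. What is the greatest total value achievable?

Best value-per-unit is A at 37/2; filling with it alone gives 6×37 = 222.
Optimal mix: 5×A + 1×D → size 13, value 226.

226 pts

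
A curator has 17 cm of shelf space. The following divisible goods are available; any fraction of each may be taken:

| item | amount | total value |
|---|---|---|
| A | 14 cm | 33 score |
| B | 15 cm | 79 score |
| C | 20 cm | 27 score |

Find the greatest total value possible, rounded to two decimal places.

Take in order of value per unit:
- B (79/15 per unit): all 15 → value 79, running total 79.00
- A (33/14 per unit): 2 of 14 → value 2×33/14 = 4.7143, running total 83.71
Total 83.71.

83.71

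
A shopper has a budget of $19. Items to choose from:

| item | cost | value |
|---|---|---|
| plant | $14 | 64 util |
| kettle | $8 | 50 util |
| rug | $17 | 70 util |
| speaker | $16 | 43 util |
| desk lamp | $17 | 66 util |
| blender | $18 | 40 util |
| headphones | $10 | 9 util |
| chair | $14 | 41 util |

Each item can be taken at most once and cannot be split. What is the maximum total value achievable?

70 util

Check high-value combinations within $19:
- rug: cost 17, value 70
- desk lamp: cost 17, value 66
- plant: cost 14, value 64
- kettle+headphones: cost 8+10=18, value 50+9=59
- kettle: cost 8, value 50
Best: 70 util.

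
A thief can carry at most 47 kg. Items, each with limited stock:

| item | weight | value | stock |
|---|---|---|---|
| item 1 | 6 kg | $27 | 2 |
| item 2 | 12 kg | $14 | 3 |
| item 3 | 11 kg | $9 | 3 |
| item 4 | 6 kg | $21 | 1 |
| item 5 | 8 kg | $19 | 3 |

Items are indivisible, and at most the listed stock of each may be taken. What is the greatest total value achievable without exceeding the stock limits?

Best selections within weight 47 and stock limits:
- 2×item 1 + 1×item 4 + 3×item 5: weight 42, value 132
- 2×item 1 + 1×item 2 + 1×item 4 + 2×item 5: weight 46, value 127
- 2×item 1 + 1×item 3 + 1×item 4 + 2×item 5: weight 45, value 122
Best: $132.

$132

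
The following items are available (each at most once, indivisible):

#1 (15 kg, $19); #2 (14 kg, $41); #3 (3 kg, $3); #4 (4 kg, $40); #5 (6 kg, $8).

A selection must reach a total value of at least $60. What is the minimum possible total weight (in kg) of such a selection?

18

Subsets with value ≥ 60, sorted by total weight:
- #2+#4: weight 18, value 81
- #2+#3+#4: weight 21, value 84
- #1+#3+#4: weight 22, value 62
- #2+#4+#5: weight 24, value 89
Minimum weight: 18 kg.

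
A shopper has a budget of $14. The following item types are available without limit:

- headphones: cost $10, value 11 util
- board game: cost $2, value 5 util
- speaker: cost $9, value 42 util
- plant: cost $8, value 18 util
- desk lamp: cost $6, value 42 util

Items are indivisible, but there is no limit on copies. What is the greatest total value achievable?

Best value-per-unit is desk lamp at 42/6; filling with it alone gives 2×42 = 84.
Optimal mix: 1×board game + 2×desk lamp → cost 14, value 89.

89 util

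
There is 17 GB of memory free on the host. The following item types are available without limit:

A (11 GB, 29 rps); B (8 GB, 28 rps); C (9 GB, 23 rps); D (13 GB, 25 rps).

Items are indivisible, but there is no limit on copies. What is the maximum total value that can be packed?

56 rps

Best value-per-unit is B at 28/8, and filling with it alone uses memory 2×8=16. No mix of the others beats 2×28 = 56.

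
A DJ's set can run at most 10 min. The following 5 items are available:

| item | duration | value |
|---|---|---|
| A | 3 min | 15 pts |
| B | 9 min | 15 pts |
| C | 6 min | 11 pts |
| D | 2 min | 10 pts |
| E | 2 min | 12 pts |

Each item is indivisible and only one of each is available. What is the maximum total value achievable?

37 pts

Check high-value combinations within 10 min:
- A+D+E: duration 3+2+2=7, value 15+10+12=37
- C+D+E: duration 6+2+2=10, value 11+10+12=33
- A+E: duration 3+2=5, value 15+12=27
Best: 37 pts.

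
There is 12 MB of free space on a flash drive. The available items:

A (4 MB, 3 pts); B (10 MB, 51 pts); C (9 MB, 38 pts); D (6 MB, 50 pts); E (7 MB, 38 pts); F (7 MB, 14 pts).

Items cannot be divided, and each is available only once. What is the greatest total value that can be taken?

53 pts

Check high-value combinations within 12 MB:
- A+D: size 4+6=10, value 3+50=53
- B: size 10, value 51
- D: size 6, value 50
- A+E: size 4+7=11, value 3+38=41
Best: 53 pts.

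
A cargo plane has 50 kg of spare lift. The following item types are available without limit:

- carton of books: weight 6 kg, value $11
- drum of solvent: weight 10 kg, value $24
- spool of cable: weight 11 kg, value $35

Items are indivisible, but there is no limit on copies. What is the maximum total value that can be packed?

$151

Best value-per-unit is spool of cable at 35/11; filling with it alone gives 4×35 = 140.
Optimal mix: 1×carton of books + 4×spool of cable → weight 50, value 151.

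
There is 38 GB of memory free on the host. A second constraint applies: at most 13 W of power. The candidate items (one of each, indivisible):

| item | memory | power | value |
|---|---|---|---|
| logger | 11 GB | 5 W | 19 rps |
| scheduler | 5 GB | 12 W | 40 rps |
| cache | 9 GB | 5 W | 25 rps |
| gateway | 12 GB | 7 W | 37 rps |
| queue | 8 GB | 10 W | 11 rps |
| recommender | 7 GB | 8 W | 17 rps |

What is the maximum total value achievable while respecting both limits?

62 rps

Feasible sets respecting both limits:
- cache+gateway: memory 21, power 12, value 62
- logger+gateway: memory 23, power 12, value 56
- logger+cache: memory 20, power 10, value 44
- cache+recommender: memory 16, power 13, value 42
Best: 62 rps.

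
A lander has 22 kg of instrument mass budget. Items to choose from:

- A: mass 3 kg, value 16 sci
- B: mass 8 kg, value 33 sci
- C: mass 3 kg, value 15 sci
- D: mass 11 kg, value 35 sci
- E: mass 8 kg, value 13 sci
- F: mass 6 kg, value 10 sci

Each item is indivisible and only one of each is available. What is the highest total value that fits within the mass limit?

84 sci

This is a 0/1 knapsack; check combinations near the capacity.
- A+B+D: mass 3+8+11=22, value 16+33+35=84
- B+C+D: mass 8+3+11=22, value 33+15+35=83
- A+B+C+E: mass 3+8+3+8=22, value 16+33+15+13=77
- A+B+C+F: mass 3+8+3+6=20, value 16+33+15+10=74
Best: 84 sci.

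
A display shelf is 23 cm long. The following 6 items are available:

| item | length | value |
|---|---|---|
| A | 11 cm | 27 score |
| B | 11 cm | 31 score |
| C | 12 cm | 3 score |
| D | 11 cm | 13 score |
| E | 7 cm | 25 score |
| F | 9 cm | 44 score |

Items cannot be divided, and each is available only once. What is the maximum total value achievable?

This is a 0/1 knapsack; check combinations near the capacity.
- B+F: length 11+9=20, value 31+44=75
- A+F: length 11+9=20, value 27+44=71
- E+F: length 7+9=16, value 25+44=69
- A+B: length 11+11=22, value 27+31=58
- D+F: length 11+9=20, value 13+44=57
Best: 75 score.

75 score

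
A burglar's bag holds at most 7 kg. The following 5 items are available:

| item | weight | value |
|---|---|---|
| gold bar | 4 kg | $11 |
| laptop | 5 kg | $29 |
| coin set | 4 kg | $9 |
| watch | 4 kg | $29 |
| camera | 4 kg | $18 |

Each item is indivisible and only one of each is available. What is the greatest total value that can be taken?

$29

This is a 0/1 knapsack; check combinations near the capacity.
- watch: weight 4, value 29
- laptop: weight 5, value 29
- camera: weight 4, value 18
Best: $29.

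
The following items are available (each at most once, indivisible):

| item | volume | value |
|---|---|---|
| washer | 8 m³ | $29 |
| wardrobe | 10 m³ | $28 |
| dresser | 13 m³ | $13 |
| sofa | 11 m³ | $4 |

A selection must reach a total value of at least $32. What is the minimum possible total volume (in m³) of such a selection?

18

Subsets with value ≥ 32, sorted by total volume:
- washer+wardrobe: volume 18, value 57
- washer+sofa: volume 19, value 33
- washer+dresser: volume 21, value 42
Minimum volume: 18 m³.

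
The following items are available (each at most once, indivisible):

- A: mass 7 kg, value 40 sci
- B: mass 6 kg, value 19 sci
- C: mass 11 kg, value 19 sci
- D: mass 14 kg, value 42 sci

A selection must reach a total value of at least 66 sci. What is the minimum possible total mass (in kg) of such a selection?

Subsets with value ≥ 66, sorted by total mass:
- A+D: mass 21, value 82
- A+B+C: mass 24, value 78
Minimum mass: 21 kg.

21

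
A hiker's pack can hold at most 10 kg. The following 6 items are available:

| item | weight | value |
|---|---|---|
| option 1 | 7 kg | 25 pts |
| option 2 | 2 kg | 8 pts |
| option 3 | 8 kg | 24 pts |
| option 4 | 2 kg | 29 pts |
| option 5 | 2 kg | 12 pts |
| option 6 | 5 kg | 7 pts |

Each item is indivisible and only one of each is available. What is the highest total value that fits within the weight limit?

54 pts

Check high-value combinations within 10 kg:
- option 1+option 4: weight 7+2=9, value 25+29=54
- option 3+option 4: weight 8+2=10, value 24+29=53
- option 2+option 4+option 5: weight 2+2+2=6, value 8+29+12=49
- option 4+option 5+option 6: weight 2+2+5=9, value 29+12+7=48
Best: 54 pts.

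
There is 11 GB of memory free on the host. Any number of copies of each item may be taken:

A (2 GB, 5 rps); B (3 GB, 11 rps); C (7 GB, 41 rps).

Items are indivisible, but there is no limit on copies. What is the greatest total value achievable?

Best value-per-unit is C at 41/7; filling with it alone gives 1×41 = 41.
Optimal mix: 1×B + 1×C → memory 10, value 52.

52 rps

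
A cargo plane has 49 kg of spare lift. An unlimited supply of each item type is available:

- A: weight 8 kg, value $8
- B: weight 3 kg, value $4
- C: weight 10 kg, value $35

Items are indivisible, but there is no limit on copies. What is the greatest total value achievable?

Best value-per-unit is C at 35/10; filling with it alone gives 4×35 = 140.
Optimal mix: 3×B + 4×C → weight 49, value 152.

$152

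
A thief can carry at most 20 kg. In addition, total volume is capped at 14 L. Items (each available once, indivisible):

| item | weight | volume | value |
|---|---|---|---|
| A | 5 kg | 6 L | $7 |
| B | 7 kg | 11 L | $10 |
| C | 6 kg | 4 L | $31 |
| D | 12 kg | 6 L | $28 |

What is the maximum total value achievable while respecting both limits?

Feasible sets respecting both limits:
- C+D: weight 18, volume 10, value 59
- A+C: weight 11, volume 10, value 38
- A+D: weight 17, volume 12, value 35
Best: $59.

$59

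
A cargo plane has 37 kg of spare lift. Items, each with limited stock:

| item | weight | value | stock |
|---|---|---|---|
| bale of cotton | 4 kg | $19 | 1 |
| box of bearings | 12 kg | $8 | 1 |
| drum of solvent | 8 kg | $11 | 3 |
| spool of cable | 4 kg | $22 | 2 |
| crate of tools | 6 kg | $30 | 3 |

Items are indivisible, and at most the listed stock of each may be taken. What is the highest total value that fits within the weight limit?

$153

Top feasible selections:
- 1×bale of cotton + 2×spool of cable + 3×crate of tools: weight 30, value 153
- 1×drum of solvent + 2×spool of cable + 3×crate of tools: weight 34, value 145
- 1×bale of cotton + 1×drum of solvent + 1×spool of cable + 3×crate of tools: weight 34, value 142
- 2×spool of cable + 3×crate of tools: weight 26, value 134
Best: $153.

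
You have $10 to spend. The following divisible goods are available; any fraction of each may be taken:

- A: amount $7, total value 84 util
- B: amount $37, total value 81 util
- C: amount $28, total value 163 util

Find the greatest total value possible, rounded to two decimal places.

101.46

Take in order of value per unit:
- A (84/7 per unit): all 7 → value 84, running total 84.00
- C (163/28 per unit): 3 of 28 → value 3×163/28 = 17.4643, running total 101.46
Total 101.46.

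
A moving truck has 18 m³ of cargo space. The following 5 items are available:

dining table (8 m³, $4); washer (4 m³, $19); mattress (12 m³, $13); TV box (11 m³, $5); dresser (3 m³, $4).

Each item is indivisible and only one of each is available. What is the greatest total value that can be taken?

Check high-value combinations within 18 m³:
- washer+mattress: volume 4+12=16, value 19+13=32
- washer+TV box+dresser: volume 4+11+3=18, value 19+5+4=28
- dining table+washer+dresser: volume 8+4+3=15, value 4+19+4=27
- washer+TV box: volume 4+11=15, value 19+5=24
- washer+dresser: volume 4+3=7, value 19+4=23
Best: $32.

$32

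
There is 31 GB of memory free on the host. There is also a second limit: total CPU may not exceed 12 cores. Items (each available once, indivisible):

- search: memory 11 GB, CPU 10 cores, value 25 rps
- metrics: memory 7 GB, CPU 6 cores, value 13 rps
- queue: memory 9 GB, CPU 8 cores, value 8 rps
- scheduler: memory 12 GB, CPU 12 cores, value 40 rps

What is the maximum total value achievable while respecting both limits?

40 rps

Feasible sets respecting both limits:
- scheduler: memory 12, CPU 12, value 40
- search: memory 11, CPU 10, value 25
- metrics: memory 7, CPU 6, value 13
- queue: memory 9, CPU 8, value 8
Best: 40 rps.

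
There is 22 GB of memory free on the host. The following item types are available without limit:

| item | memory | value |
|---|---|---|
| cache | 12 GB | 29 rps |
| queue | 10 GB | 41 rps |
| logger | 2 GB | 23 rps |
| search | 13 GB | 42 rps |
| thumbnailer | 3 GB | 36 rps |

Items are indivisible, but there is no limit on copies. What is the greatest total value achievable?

262 rps

Best value-per-unit is thumbnailer at 36/3; filling with it alone gives 7×36 = 252.
Optimal mix: 2×logger + 6×thumbnailer → memory 22, value 262.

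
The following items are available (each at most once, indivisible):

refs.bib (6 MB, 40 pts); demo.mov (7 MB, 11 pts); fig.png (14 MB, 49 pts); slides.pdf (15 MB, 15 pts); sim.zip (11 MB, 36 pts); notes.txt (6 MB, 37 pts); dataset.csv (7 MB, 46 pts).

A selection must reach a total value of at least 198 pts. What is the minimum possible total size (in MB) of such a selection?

Subsets with value ≥ 198, sorted by total size:
- refs.bib+fig.png+sim.zip+notes.txt+dataset.csv: size 44, value 208
- refs.bib+demo.mov+fig.png+sim.zip+notes.txt+dataset.csv: size 51, value 219
- refs.bib+demo.mov+fig.png+slides.pdf+notes.txt+dataset.csv: size 55, value 198
Minimum size: 44 MB.

44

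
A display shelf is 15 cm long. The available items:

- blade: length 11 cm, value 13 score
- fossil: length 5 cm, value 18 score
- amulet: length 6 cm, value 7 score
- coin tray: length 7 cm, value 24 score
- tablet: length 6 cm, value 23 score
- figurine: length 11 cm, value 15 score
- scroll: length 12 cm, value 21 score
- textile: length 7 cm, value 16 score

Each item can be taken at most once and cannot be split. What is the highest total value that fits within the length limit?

Check high-value combinations within 15 cm:
- coin tray+tablet: length 7+6=13, value 24+23=47
- fossil+coin tray: length 5+7=12, value 18+24=42
- fossil+tablet: length 5+6=11, value 18+23=41
- coin tray+textile: length 7+7=14, value 24+16=40
- tablet+textile: length 6+7=13, value 23+16=39
Best: 47 score.

47 score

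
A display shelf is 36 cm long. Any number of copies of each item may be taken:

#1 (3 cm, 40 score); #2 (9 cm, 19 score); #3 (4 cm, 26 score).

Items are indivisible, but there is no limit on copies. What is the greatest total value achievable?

480 score

Best value-per-unit is #1 at 40/3, and filling with it alone uses length 12×3=36. No mix of the others beats 12×40 = 480.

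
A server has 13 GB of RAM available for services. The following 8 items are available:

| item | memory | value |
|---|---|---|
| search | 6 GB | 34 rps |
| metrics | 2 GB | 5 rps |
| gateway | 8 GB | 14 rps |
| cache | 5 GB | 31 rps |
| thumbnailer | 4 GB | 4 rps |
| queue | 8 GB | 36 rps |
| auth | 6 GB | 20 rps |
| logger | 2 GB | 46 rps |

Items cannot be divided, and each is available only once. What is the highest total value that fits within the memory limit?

This is a 0/1 knapsack; check combinations near the capacity.
- search+cache+logger: memory 6+5+2=13, value 34+31+46=111
- cache+auth+logger: memory 5+6+2=13, value 31+20+46=97
- metrics+queue+logger: memory 2+8+2=12, value 5+36+46=87
- metrics+cache+thumbnailer+logger: memory 2+5+4+2=13, value 5+31+4+46=86
- search+metrics+logger: memory 6+2+2=10, value 34+5+46=85
Best: 111 rps.

111 rps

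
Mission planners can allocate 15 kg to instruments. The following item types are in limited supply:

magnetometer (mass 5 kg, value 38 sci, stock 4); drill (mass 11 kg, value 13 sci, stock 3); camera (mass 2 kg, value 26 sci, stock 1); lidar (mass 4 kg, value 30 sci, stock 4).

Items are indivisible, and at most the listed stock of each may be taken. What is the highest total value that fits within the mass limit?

Top feasible selections:
- 1×magnetometer + 1×camera + 2×lidar: mass 15, value 124
- 1×camera + 3×lidar: mass 14, value 116
- 3×magnetometer: mass 15, value 114
- 2×magnetometer + 1×lidar: mass 14, value 106
Best: 124 sci.

124 sci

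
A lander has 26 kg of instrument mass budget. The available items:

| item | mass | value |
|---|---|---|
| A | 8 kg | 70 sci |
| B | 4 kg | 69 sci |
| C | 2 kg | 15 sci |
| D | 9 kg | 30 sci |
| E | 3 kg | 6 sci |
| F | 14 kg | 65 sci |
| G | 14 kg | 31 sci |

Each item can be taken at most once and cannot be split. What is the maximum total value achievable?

204 sci

This is a 0/1 knapsack; check combinations near the capacity.
- A+B+F: mass 8+4+14=26, value 70+69+65=204
- A+B+C+D+E: mass 8+4+2+9+3=26, value 70+69+15+30+6=190
- A+B+C+D: mass 8+4+2+9=23, value 70+69+15+30=184
- A+B+D+E: mass 8+4+9+3=24, value 70+69+30+6=175
- A+B+G: mass 8+4+14=26, value 70+69+31=170
Best: 204 sci.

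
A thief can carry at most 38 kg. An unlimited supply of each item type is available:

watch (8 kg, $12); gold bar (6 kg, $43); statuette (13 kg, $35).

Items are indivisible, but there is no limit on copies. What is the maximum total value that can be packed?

$258

Best value-per-unit is gold bar at 43/6, and filling with it alone uses weight 6×6=36. No mix of the others beats 6×43 = 258.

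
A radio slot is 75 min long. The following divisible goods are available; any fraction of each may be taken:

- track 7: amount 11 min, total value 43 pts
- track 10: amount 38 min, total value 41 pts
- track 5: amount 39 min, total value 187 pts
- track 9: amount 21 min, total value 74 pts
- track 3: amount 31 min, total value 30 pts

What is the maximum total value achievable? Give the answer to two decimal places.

308.32

Take in order of value per unit:
- track 5 (187/39 per unit): all 39 → value 187, running total 187.00
- track 7 (43/11 per unit): all 11 → value 43, running total 230.00
- track 9 (74/21 per unit): all 21 → value 74, running total 304.00
- track 10 (41/38 per unit): 4 of 38 → value 4×41/38 = 4.3158, running total 308.32
Total 308.32.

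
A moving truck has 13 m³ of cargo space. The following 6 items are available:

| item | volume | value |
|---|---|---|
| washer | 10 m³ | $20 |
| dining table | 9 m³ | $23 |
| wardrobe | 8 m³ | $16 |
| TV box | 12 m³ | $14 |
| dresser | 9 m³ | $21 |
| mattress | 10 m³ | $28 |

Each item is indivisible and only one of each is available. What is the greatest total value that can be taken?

$28

Check high-value combinations within 13 m³:
- mattress: volume 10, value 28
- dining table: volume 9, value 23
- dresser: volume 9, value 21
Best: $28.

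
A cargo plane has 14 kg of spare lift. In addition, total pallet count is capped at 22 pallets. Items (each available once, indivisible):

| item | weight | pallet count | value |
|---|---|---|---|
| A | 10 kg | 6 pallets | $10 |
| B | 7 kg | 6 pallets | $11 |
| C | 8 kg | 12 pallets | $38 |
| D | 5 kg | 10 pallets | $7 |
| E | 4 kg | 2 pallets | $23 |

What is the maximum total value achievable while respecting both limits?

$61

Feasible sets respecting both limits:
- C+E: weight 12, pallet count 14, value 61
- C+D: weight 13, pallet count 22, value 45
- C: weight 8, pallet count 12, value 38
- B+E: weight 11, pallet count 8, value 34
Best: $61.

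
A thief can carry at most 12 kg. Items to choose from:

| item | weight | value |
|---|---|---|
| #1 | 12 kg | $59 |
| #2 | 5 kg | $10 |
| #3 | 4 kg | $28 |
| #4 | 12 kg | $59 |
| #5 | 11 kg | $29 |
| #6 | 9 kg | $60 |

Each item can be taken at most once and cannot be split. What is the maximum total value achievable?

$60

This is a 0/1 knapsack; check combinations near the capacity.
- #6: weight 9, value 60
- #1: weight 12, value 59
- #4: weight 12, value 59
- #2+#3: weight 5+4=9, value 10+28=38
Best: $60.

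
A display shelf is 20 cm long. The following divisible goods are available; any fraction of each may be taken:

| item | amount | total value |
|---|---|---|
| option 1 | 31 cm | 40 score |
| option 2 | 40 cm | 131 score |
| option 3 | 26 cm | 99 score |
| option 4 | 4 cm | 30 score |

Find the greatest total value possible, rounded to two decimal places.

Take in order of value per unit:
- option 4 (30/4 per unit): all 4 → value 30, running total 30.00
- option 3 (99/26 per unit): 16 of 26 → value 16×99/26 = 60.9231, running total 90.92
Total 90.92.

90.92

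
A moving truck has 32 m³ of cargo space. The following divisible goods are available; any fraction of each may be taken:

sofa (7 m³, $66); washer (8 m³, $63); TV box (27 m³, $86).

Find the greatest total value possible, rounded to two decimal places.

Take in order of value per unit:
- sofa (66/7 per unit): all 7 → value 66, running total 66.00
- washer (63/8 per unit): all 8 → value 63, running total 129.00
- TV box (86/27 per unit): 17 of 27 → value 17×86/27 = 54.1481, running total 183.15
Total 183.15.

183.15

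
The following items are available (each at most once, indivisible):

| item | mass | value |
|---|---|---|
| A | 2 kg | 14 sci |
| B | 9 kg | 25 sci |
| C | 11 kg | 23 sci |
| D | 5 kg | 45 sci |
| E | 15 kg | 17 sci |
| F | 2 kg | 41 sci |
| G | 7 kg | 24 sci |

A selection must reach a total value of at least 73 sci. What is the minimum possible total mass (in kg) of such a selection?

Subsets with value ≥ 73, sorted by total mass:
- D+F: mass 7, value 86
- A+D+F: mass 9, value 100
- A+F+G: mass 11, value 79
- A+B+F: mass 13, value 80
Minimum mass: 7 kg.

7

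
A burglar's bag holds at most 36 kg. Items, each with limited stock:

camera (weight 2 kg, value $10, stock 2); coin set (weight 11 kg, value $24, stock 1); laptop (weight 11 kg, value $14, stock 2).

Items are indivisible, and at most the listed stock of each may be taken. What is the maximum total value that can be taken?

Best selections within weight 36 and stock limits:
- 1×camera + 1×coin set + 2×laptop: weight 35, value 62
- 2×camera + 1×coin set + 1×laptop: weight 26, value 58
Best: $62.

$62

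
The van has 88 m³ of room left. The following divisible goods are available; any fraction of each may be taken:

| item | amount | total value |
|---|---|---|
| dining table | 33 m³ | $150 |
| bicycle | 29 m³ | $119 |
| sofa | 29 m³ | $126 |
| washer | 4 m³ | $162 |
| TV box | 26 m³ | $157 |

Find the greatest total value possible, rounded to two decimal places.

Take in order of value per unit:
- washer (162/4 per unit): all 4 → value 162, running total 162.00
- TV box (157/26 per unit): all 26 → value 157, running total 319.00
- dining table (150/33 per unit): all 33 → value 150, running total 469.00
- sofa (126/29 per unit): 25 of 29 → value 25×126/29 = 108.6207, running total 577.62
Total 577.62.

577.62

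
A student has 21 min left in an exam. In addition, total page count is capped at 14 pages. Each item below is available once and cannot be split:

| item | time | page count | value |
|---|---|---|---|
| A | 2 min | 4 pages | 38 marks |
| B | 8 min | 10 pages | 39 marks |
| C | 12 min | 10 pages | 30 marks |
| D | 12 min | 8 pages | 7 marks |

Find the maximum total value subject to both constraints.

Feasible sets respecting both limits:
- A+B: time 10, page count 14, value 77
- A+C: time 14, page count 14, value 68
- A+D: time 14, page count 12, value 45
- B: time 8, page count 10, value 39
Best: 77 marks.

77 marks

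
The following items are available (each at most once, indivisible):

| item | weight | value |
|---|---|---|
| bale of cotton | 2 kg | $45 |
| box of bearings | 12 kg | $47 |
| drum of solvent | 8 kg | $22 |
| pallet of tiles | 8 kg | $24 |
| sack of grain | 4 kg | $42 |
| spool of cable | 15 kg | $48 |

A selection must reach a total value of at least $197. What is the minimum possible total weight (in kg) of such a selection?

41

Subsets with value ≥ 197, sorted by total weight:
- bale of cotton+box of bearings+pallet of tiles+sack of grain+spool of cable: weight 41, value 206
- bale of cotton+box of bearings+drum of solvent+sack of grain+spool of cable: weight 41, value 204
Minimum weight: 41 kg.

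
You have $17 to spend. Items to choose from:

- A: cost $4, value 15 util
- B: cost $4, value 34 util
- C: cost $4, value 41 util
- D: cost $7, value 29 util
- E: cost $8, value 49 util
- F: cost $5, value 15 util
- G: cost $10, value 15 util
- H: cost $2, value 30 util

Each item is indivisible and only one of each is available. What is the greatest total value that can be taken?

This is a 0/1 knapsack; check combinations near the capacity.
- B+C+D+H: cost 4+4+7+2=17, value 34+41+29+30=134
- B+C+E: cost 4+4+8=16, value 34+41+49=124
- A+B+C+H: cost 4+4+4+2=14, value 15+34+41+30=120
- C+E+H: cost 4+8+2=14, value 41+49+30=120
Best: 134 util.

134 util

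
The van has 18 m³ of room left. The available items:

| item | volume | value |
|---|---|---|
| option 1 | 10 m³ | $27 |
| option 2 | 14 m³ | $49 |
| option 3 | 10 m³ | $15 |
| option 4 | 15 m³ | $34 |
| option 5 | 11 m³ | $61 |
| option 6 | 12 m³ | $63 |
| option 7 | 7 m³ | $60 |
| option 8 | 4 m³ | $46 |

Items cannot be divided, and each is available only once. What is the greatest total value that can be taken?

This is a 0/1 knapsack; check combinations near the capacity.
- option 5+option 7: volume 11+7=18, value 61+60=121
- option 6+option 8: volume 12+4=16, value 63+46=109
- option 5+option 8: volume 11+4=15, value 61+46=107
- option 7+option 8: volume 7+4=11, value 60+46=106
Best: $121.

$121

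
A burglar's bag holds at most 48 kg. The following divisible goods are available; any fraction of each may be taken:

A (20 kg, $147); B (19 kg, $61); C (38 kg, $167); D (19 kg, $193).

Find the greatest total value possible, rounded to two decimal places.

Take in order of value per unit:
- D (193/19 per unit): all 19 → value 193, running total 193.00
- A (147/20 per unit): all 20 → value 147, running total 340.00
- C (167/38 per unit): 9 of 38 → value 9×167/38 = 39.5526, running total 379.55
Total 379.55.

379.55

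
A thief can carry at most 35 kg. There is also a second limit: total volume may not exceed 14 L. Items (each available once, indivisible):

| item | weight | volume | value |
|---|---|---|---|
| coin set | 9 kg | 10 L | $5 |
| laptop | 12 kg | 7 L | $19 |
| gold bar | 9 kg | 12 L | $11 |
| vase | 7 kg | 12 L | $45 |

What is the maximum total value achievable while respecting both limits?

Feasible sets respecting both limits:
- vase: weight 7, volume 12, value 45
- laptop: weight 12, volume 7, value 19
- gold bar: weight 9, volume 12, value 11
- coin set: weight 9, volume 10, value 5
Best: $45.

$45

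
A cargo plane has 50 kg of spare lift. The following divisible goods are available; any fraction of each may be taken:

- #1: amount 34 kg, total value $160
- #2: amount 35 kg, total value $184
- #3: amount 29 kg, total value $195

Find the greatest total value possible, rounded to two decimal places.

Take in order of value per unit:
- #3 (195/29 per unit): all 29 → value 195, running total 195.00
- #2 (184/35 per unit): 21 of 35 → value 21×184/35 = 110.4000, running total 305.40
Total 305.40.

305.40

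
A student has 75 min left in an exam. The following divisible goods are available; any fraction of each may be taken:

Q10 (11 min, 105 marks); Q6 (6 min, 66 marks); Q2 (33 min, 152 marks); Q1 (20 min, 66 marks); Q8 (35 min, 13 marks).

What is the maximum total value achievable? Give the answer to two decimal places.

390.86

Take in order of value per unit:
- Q6 (66/6 per unit): all 6 → value 66, running total 66.00
- Q10 (105/11 per unit): all 11 → value 105, running total 171.00
- Q2 (152/33 per unit): all 33 → value 152, running total 323.00
- Q1 (66/20 per unit): all 20 → value 66, running total 389.00
- Q8 (13/35 per unit): 5 of 35 → value 5×13/35 = 1.8571, running total 390.86
Total 390.86.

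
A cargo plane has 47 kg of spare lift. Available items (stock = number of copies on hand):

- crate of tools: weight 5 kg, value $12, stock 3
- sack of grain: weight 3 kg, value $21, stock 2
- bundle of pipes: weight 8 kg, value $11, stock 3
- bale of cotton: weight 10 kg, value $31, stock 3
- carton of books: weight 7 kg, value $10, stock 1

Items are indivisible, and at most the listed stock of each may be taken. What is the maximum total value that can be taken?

$159

Top feasible selections:
- 2×crate of tools + 2×sack of grain + 3×bale of cotton: weight 46, value 159
- 1×crate of tools + 2×sack of grain + 3×bale of cotton: weight 41, value 147
- 2×sack of grain + 1×bundle of pipes + 3×bale of cotton: weight 44, value 146
Best: $159.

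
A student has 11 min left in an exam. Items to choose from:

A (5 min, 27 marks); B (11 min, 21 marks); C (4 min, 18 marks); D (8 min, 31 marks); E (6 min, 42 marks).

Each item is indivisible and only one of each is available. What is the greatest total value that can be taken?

69 marks

This is a 0/1 knapsack; check combinations near the capacity.
- A+E: time 5+6=11, value 27+42=69
- C+E: time 4+6=10, value 18+42=60
- A+C: time 5+4=9, value 27+18=45
Best: 69 marks.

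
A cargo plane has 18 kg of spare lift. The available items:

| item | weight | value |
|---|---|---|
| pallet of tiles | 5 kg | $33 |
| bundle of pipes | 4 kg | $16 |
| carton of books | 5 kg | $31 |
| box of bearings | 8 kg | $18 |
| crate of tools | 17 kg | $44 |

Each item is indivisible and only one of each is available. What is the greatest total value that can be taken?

$82

Check high-value combinations within 18 kg:
- pallet of tiles+carton of books+box of bearings: weight 5+5+8=18, value 33+31+18=82
- pallet of tiles+bundle of pipes+carton of books: weight 5+4+5=14, value 33+16+31=80
- pallet of tiles+bundle of pipes+box of bearings: weight 5+4+8=17, value 33+16+18=67
Best: $82.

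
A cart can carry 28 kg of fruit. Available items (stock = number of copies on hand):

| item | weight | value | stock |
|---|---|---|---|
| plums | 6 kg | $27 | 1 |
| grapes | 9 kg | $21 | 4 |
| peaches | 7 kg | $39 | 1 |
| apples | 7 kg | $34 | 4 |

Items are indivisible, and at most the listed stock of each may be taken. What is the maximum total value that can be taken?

Top feasible selections:
- 1×peaches + 3×apples: weight 28, value 141
- 4×apples: weight 28, value 136
- 1×plums + 1×peaches + 2×apples: weight 27, value 134
Best: $141.

$141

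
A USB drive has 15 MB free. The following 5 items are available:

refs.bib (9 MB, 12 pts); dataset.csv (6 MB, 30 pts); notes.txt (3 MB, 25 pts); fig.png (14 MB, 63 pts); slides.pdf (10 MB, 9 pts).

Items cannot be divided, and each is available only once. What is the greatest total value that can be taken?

63 pts

Check high-value combinations within 15 MB:
- fig.png: size 14, value 63
- dataset.csv+notes.txt: size 6+3=9, value 30+25=55
- refs.bib+dataset.csv: size 9+6=15, value 12+30=42
- refs.bib+notes.txt: size 9+3=12, value 12+25=37
Best: 63 pts.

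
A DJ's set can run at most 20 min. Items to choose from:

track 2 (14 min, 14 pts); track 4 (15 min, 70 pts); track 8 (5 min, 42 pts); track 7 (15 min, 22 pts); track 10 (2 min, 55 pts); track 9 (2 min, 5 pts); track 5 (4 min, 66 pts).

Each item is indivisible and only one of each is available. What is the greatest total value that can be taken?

Check high-value combinations within 20 min:
- track 8+track 10+track 9+track 5: duration 5+2+2+4=13, value 42+55+5+66=168
- track 8+track 10+track 5: duration 5+2+4=11, value 42+55+66=163
- track 4+track 5: duration 15+4=19, value 70+66=136
Best: 168 pts.

168 pts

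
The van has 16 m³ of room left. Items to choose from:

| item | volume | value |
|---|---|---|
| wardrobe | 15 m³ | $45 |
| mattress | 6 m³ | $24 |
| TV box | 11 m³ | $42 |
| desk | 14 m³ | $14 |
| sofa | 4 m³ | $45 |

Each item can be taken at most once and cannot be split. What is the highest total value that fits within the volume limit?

Check high-value combinations within 16 m³:
- TV box+sofa: volume 11+4=15, value 42+45=87
- mattress+sofa: volume 6+4=10, value 24+45=69
- sofa: volume 4, value 45
- wardrobe: volume 15, value 45
Best: $87.

$87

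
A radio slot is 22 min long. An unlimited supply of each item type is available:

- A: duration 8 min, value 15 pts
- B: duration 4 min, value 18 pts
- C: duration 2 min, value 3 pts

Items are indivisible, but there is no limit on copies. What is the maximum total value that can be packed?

93 pts

Best value-per-unit is B at 18/4; filling with it alone gives 5×18 = 90.
Optimal mix: 5×B + 1×C → duration 22, value 93.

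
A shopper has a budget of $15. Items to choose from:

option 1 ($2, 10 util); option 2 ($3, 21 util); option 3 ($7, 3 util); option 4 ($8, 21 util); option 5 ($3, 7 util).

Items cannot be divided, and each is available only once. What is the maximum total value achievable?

This is a 0/1 knapsack; check combinations near the capacity.
- option 1+option 2+option 4: cost 2+3+8=13, value 10+21+21=52
- option 2+option 4+option 5: cost 3+8+3=14, value 21+21+7=49
- option 2+option 4: cost 3+8=11, value 21+21=42
- option 1+option 2+option 3+option 5: cost 2+3+7+3=15, value 10+21+3+7=41
- option 1+option 2+option 5: cost 2+3+3=8, value 10+21+7=38
Best: 52 util.

52 util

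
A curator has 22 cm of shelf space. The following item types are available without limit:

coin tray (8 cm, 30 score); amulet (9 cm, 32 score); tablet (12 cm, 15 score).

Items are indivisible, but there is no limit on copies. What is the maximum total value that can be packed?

Best value-per-unit is coin tray at 30/8; filling with it alone gives 2×30 = 60.
Optimal mix: 2×amulet → length 18, value 64.

64 score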